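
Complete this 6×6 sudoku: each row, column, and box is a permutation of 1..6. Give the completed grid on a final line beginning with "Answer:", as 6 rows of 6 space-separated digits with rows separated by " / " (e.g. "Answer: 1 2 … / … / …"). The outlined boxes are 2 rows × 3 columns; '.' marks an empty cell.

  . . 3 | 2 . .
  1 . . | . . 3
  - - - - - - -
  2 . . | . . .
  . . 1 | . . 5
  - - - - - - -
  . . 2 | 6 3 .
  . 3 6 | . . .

Step 1. [r6c6∈{1,2,4}] in col 6, 2 fits only at r6c6. So r6c6=2.
Step 2. [r4c1∈{3,4,6}] r4c1 is the only open cell in col 1 admitting 3. So r4c1=3.
Step 3. [r4c4∈{4}] only 4 remains possible at r4c4. So r4c4=4.
Step 4. [r1c1∈{4,5,6}] in col 1, 6 fits only at r1c1. So r1c1=6.
Step 5. [r2c4∈{5}] r2c4's peers cover all but 5, so r2c4=5.
Step 6. [r3c6∈{1,6}] across col 6, 6 lands solely at r3c6, so r3c6=6.
Step 7. [r2c3∈{4}] only 4 remains possible at r2c3 ⇒ r2c3=4.
Step 8. [r5c2∈{1,4,5}] in col 2, 1 fits only at r5c2, so r5c2=1.
Step 9. [r6c5∈{1,4,5}] col 5 places 5 nowhere but r6c5, so r6c5=5.
Step 10. [r1c6∈{1,4}] col 6 places 1 nowhere but r1c6. So r1c6=1.
Step 11. [r5c6∈{4}] r5c6 has the single candidate 4 ⇒ r5c6=4.
Step 12. [r3c5∈{1}] only 1 remains possible at r3c5, so r3c5=1.
Step 13. [r3c2∈{4,5}] 4 has one home in row 3: r3c2, so r3c2=4.
Step 14. [r3c3∈{5}] nothing but 5 survives at r3c3, so r3c3=5.
Step 15. [r2c5∈{6}] nothing but 6 survives at r2c5 ⇒ r2c5=6.
Step 16. [r5c1∈{5}] r5c1 has the single candidate 5. So r5c1=5.
Step 17. [r6c4∈{1}] only 1 remains possible at r6c4. So r6c4=1.
Step 18. [r1c2∈{5}] r1c2's peers cover all but 5. So r1c2=5.
Step 19. [r1c5∈{4}] only 4 remains possible at r1c5, so r1c5=4.
Step 20. [r4c5∈{2}] r4c5 has the single candidate 2. So r4c5=2.
Step 21. [r2c2∈{2}] r2c2's peers cover all but 2 ⇒ r2c2=2.
Step 22. [r6c1∈{4}] only 4 remains possible at r6c1, so r6c1=4.
Step 23. [r4c2∈{6}] nothing but 6 survives at r4c2 ⇒ r4c2=6.
Step 24. [r3c4∈{3}] nothing but 3 survives at r3c4 ⇒ r3c4=3.

Answer: 6 5 3 2 4 1 / 1 2 4 5 6 3 / 2 4 5 3 1 6 / 3 6 1 4 2 5 / 5 1 2 6 3 4 / 4 3 6 1 5 2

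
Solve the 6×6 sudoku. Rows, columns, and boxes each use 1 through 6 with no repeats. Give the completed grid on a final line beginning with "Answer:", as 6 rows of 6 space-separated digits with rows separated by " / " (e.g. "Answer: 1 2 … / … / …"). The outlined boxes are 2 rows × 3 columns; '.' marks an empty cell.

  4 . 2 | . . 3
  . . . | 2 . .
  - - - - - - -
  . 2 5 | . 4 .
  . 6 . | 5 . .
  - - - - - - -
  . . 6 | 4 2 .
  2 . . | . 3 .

Step 1. [r4c5∈{1}] nothing but 1 survives at r4c5, so r4c5=1.
Step 2. [r2c1∈{1,3,5,6}] in col 1, 6 fits only at r2c1. So r2c1=6.
Step 3. [r5c1∈{1,3,5}] across col 1, 5 lands solely at r5c1. So r5c1=5.
Step 4. [r5c6∈{1}] nothing but 1 survives at r5c6, so r5c6=1.
Step 5. [r2c5∈{5}] only 5 remains possible at r2c5 ⇒ r2c5=5.
Step 6. [r6c4∈{6}] nothing but 6 survives at r6c4. So r6c4=6.
Step 7. [r4c1∈{3}] only 3 remains possible at r4c1, so r4c1=3.
Step 8. [r2c3∈{1,3}] across col 3, 3 lands solely at r2c3. So r2c3=3.
Step 9. [r2c2∈{1}] r2c2 has the single candidate 1, so r2c2=1.
Step 10. [r6c3∈{1,4}] in row 6, 1 fits only at r6c3 ⇒ r6c3=1.
Step 11. [r1c4∈{1}] only 1 remains possible at r1c4 ⇒ r1c4=1.
Step 12. [r1c2∈{5}] only 5 remains possible at r1c2. So r1c2=5.
Step 13. [r3c1∈{1}] r3c1's peers cover all but 1, so r3c1=1.
Step 14. [r3c6∈{6}] nothing but 6 survives at r3c6 ⇒ r3c6=6.
Step 15. [r4c3∈{4}] r4c3 is down to just 4 ⇒ r4c3=4.
Step 16. [r6c2∈{4}] r6c2 has the single candidate 4. So r6c2=4.
Step 17. [r2c6∈{4}] nothing but 4 survives at r2c6 ⇒ r2c6=4.
Step 18. [r5c2∈{3}] nothing but 3 survives at r5c2, so r5c2=3.
Step 19. [r3c4∈{3}] r3c4 has the single candidate 3. So r3c4=3.
Step 20. [r6c6∈{5}] r6c6's peers cover all but 5. So r6c6=5.
Step 21. [r4c6∈{2}] only 2 remains possible at r4c6 ⇒ r4c6=2.
Step 22. [r1c5∈{6}] nothing but 6 survives at r1c5 ⇒ r1c5=6.

Answer: 4 5 2 1 6 3 / 6 1 3 2 5 4 / 1 2 5 3 4 6 / 3 6 4 5 1 2 / 5 3 6 4 2 1 / 2 4 1 6 3 5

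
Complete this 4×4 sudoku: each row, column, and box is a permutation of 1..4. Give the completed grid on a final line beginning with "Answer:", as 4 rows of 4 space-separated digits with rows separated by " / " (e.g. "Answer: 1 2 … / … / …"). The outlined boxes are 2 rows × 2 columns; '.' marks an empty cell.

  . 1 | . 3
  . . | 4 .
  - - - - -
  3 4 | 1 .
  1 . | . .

Step 1. [r3c4∈{2}] nothing but 2 survives at r3c4. So r3c4=2.
Step 2. [r2c1∈{2}] nothing but 2 survives at r2c1, so r2c1=2.
Step 3. [r1c3∈{2}] r1c3 is down to just 2, so r1c3=2.
Step 4. [r4c3∈{3}] nothing but 3 survives at r4c3. So r4c3=3.
Step 5. [r2c4∈{1}] nothing but 1 survives at r2c4, so r2c4=1.
Step 6. [r1c1∈{4}] r1c1 has the single candidate 4 ⇒ r1c1=4.
Step 7. [r4c4∈{4}] only 4 remains possible at r4c4, so r4c4=4.
Step 8. [r4c2∈{2}] nothing but 2 survives at r4c2 ⇒ r4c2=2.
Step 9. [r2c2∈{3}] r2c2's peers cover all but 3, so r2c2=3.

Answer: 4 1 2 3 / 2 3 4 1 / 3 4 1 2 / 1 2 3 4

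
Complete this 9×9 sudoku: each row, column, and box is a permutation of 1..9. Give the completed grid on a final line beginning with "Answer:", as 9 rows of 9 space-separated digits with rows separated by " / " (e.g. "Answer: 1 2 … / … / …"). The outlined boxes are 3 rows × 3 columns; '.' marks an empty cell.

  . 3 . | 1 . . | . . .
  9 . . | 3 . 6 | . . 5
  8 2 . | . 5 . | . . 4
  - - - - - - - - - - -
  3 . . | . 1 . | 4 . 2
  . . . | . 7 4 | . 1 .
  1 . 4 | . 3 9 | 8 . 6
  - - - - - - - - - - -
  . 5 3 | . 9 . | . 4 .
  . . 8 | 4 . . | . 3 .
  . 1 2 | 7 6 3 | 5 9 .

Step 1. [r8c5∈{2}] r8c5 is down to just 2. So r8c5=2.
Step 2. [r6c2∈{7}] r6c2's peers cover all but 7, so r6c2=7.
Step 3. [r7c7∈{1,2,6,7}] r7c7 is the only open cell in row 7 admitting 2 ⇒ r7c7=2.
Step 4. [r8c7∈{1,6,7}] in box 9, 6 fits only at r8c7. So r8c7=6.
Step 5. [r3c7∈{1,3,7,9}] 3 has one home in row 3: r3c7, so r3c7=3.
Step 6. [r4c8∈{5,7}] row 4 places 7 nowhere but r4c8. So r4c8=7.
Step 7. [r5c7∈{9}] nothing but 9 survives at r5c7. So r5c7=9.
Step 8. [r1c7∈{7}] r1c7 is down to just 7 ⇒ r1c7=7.
Step 9. [r7c4∈{8}] r7c4's peers cover all but 8, so r7c4=8.
Step 10. [r7c1∈{6,7}] 6 has one home in row 7: r7c1, so r7c1=6.
Step 11. [r4c6∈{5,8}] across box 5, 8 lands solely at r4c6 ⇒ r4c6=8.
Step 12. [r4c3∈{5,6,9}] col 3 places 9 nowhere but r4c3 ⇒ r4c3=9.
Step 13. [r4c4∈{5,6}] across row 4, 5 lands solely at r4c4 ⇒ r4c4=5.
Step 14. [r5c4∈{2,6}] col 4 places 6 nowhere but r5c4. So r5c4=6.
Step 15. [r3c3∈{1,6,7}] across row 3, 1 lands solely at r3c3, so r3c3=1.
Step 16. [r7c9∈{1,7}] 7 has one home in row 7: r7c9 ⇒ r7c9=7.
Step 17. [r5c3∈{5}] r5c3 is down to just 5, so r5c3=5.
Step 18. [r2c8∈{2,8}] 2 has one home in row 2: r2c8 ⇒ r2c8=2.
Step 19. [r1c8∈{6,8}] r1c8 is the only open cell in col 8 admitting 8, so r1c8=8.
Step 20. [r1c5∈{4}] r1c5 is down to just 4 ⇒ r1c5=4.
Step 21. [r8c6∈{1,5}] row 8 places 5 nowhere but r8c6 ⇒ r8c6=5.
Step 22. [r3c8∈{6}] only 6 remains possible at r3c8, so r3c8=6.
Step 23. [r1c6∈{2}] r1c6's peers cover all but 2. So r1c6=2.
Step 24. [r3c4∈{9}] r3c4 has the single candidate 9. So r3c4=9.
Step 25. [r1c9∈{9}] r1c9 is down to just 9. So r1c9=9.
Step 26. [r5c1∈{2}] r5c1 is down to just 2 ⇒ r5c1=2.
Step 27. [r6c8∈{5}] only 5 remains possible at r6c8, so r6c8=5.
Step 28. [r8c2∈{9}] nothing but 9 survives at r8c2, so r8c2=9.
Step 29. [r6c4∈{2}] r6c4's peers cover all but 2 ⇒ r6c4=2.
Step 30. [r9c9∈{8}] nothing but 8 survives at r9c9, so r9c9=8.
Step 31. [r2c3∈{7}] r2c3's peers cover all but 7 ⇒ r2c3=7.
Step 32. [r2c2∈{4}] nothing but 4 survives at r2c2, so r2c2=4.
Step 33. [r2c7∈{1}] r2c7 is down to just 1 ⇒ r2c7=1.
Step 34. [r7c6∈{1}] nothing but 1 survives at r7c6 ⇒ r7c6=1.
Step 35. [r8c1∈{7}] r8c1 has the single candidate 7. So r8c1=7.
Step 36. [r1c1∈{5}] r1c1 is down to just 5, so r1c1=5.
Step 37. [r9c1∈{4}] only 4 remains possible at r9c1 ⇒ r9c1=4.
Step 38. [r8c9∈{1}] r8c9's peers cover all but 1. So r8c9=1.
Step 39. [r3c6∈{7}] r3c6 has the single candidate 7 ⇒ r3c6=7.
Step 40. [r1c3∈{6}] only 6 remains possible at r1c3 ⇒ r1c3=6.
Step 41. [r5c9∈{3}] r5c9 has the single candidate 3. So r5c9=3.
Step 42. [r2c5∈{8}] r2c5 is down to just 8, so r2c5=8.
Step 43. [r4c2∈{6}] r4c2's peers cover all but 6 ⇒ r4c2=6.
Step 44. [r5c2∈{8}] r5c2's peers cover all but 8, so r5c2=8.

Answer: 5 3 6 1 4 2 7 8 9 / 9 4 7 3 8 6 1 2 5 / 8 2 1 9 5 7 3 6 4 / 3 6 9 5 1 8 4 7 2 / 2 8 5 6 7 4 9 1 3 / 1 7 4 2 3 9 8 5 6 / 6 5 3 8 9 1 2 4 7 / 7 9 8 4 2 5 6 3 1 / 4 1 2 7 6 3 5 9 8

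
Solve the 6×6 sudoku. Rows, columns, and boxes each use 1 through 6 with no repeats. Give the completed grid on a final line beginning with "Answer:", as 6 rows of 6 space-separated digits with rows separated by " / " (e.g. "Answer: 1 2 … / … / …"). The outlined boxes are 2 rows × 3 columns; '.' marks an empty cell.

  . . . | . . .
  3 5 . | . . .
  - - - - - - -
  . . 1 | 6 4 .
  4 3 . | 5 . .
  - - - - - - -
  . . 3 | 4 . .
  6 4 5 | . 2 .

Step 1. [r1c2∈{1,2,6}] 6 has one home in col 2: r1c2, so r1c2=6.
Step 2. [r1c1∈{1,2}] across box 1, 1 lands solely at r1c1 ⇒ r1c1=1.
Step 3. [r3c2∈{2}] r3c2's peers cover all but 2 ⇒ r3c2=2.
Step 4. [r1c5∈{3,5}] 3 has one home in col 5: r1c5 ⇒ r1c5=3.
Step 5. [r1c4∈{2}] only 2 remains possible at r1c4, so r1c4=2.
Step 6. [r2c4∈{1}] nothing but 1 survives at r2c4, so r2c4=1.
Step 7. [r6c6∈{1,3}] in row 6, 1 fits only at r6c6 ⇒ r6c6=1.
Step 8. [r2c5∈{6}] only 6 remains possible at r2c5 ⇒ r2c5=6.
Step 9. [r2c6∈{4}] only 4 remains possible at r2c6 ⇒ r2c6=4.
Step 10. [r5c5∈{5}] r5c5's peers cover all but 5, so r5c5=5.
Step 11. [r3c1∈{5}] r3c1 is down to just 5, so r3c1=5.
Step 12. [r1c3∈{4}] r1c3's peers cover all but 4 ⇒ r1c3=4.
Step 13. [r2c3∈{2}] r2c3 has the single candidate 2 ⇒ r2c3=2.
Step 14. [r5c2∈{1}] nothing but 1 survives at r5c2, so r5c2=1.
Step 15. [r1c6∈{5}] r1c6's peers cover all but 5, so r1c6=5.
Step 16. [r4c6∈{2}] r4c6 has the single candidate 2 ⇒ r4c6=2.
Step 17. [r5c1∈{2}] nothing but 2 survives at r5c1 ⇒ r5c1=2.
Step 18. [r4c3∈{6}] r4c3 has the single candidate 6. So r4c3=6.
Step 19. [r3c6∈{3}] r3c6 is down to just 3. So r3c6=3.
Step 20. [r4c5∈{1}] r4c5's peers cover all but 1 ⇒ r4c5=1.
Step 21. [r5c6∈{6}] r5c6's peers cover all but 6 ⇒ r5c6=6.
Step 22. [r6c4∈{3}] nothing but 3 survives at r6c4. So r6c4=3.

Answer: 1 6 4 2 3 5 / 3 5 2 1 6 4 / 5 2 1 6 4 3 / 4 3 6 5 1 2 / 2 1 3 4 5 6 / 6 4 5 3 2 1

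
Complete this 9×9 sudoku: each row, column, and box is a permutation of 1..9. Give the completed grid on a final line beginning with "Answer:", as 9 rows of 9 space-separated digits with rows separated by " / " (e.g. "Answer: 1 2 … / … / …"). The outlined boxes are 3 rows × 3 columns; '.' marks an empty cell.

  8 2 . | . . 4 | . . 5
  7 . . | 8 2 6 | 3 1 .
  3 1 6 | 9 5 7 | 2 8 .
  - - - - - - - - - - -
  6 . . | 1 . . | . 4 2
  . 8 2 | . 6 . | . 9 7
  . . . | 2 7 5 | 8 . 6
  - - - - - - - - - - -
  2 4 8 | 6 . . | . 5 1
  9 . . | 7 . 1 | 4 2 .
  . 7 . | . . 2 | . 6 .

Step 1. [r1c3∈{9}] only 9 remains possible at r1c3. So r1c3=9.
Step 2. [r9c4∈{3,4,5}] r9c4 is the only open cell in col 4 admitting 5. So r9c4=5.
Step 3. [r5c1∈{1,4,5}] in col 1, 5 fits only at r5c1 ⇒ r5c1=5.
Step 4. [r5c6∈{3}] r5c6 is down to just 3, so r5c6=3.
Step 5. [r7c6∈{9}] r7c6 has the single candidate 9. So r7c6=9.
Step 6. [r2c3∈{4,5}] 4 has one home in box 1: r2c3. So r2c3=4.
Step 7. [r7c5∈{3}] nothing but 3 survives at r7c5. So r7c5=3.
Step 8. [r8c5∈{8}] r8c5 has the single candidate 8 ⇒ r8c5=8.
Step 9. [r8c9∈{3}] r8c9 is down to just 3, so r8c9=3.
Step 10. [r9c3∈{1,3}] r9c3 is the only open cell in row 9 admitting 3, so r9c3=3.
Step 11. [r4c2∈{3,9}] 3 has one home in row 4: r4c2 ⇒ r4c2=3.
Step 12. [r6c3∈{1}] r6c3's peers cover all but 1. So r6c3=1.
Step 13. [r7c7∈{7}] r7c7's peers cover all but 7. So r7c7=7.
Step 14. [r2c9∈{9}] r2c9 has the single candidate 9 ⇒ r2c9=9.
Step 15. [r8c2∈{5,6}] in row 8, 6 fits only at r8c2. So r8c2=6.
Step 16. [r9c1∈{1}] r9c1's peers cover all but 1. So r9c1=1.
Step 17. [r1c7∈{6}] r1c7's peers cover all but 6. So r1c7=6.
Step 18. [r4c5∈{9}] nothing but 9 survives at r4c5 ⇒ r4c5=9.
Step 19. [r5c4∈{4}] nothing but 4 survives at r5c4, so r5c4=4.
Step 20. [r4c6∈{8}] r4c6 is down to just 8. So r4c6=8.
Step 21. [r3c9∈{4}] nothing but 4 survives at r3c9 ⇒ r3c9=4.
Step 22. [r9c7∈{9}] nothing but 9 survives at r9c7 ⇒ r9c7=9.
Step 23. [r6c2∈{9}] r6c2 is down to just 9, so r6c2=9.
Step 24. [r6c1∈{4}] r6c1 is down to just 4. So r6c1=4.
Step 25. [r9c9∈{8}] only 8 remains possible at r9c9 ⇒ r9c9=8.
Step 26. [r1c8∈{7}] r1c8 has the single candidate 7, so r1c8=7.
Step 27. [r6c8∈{3}] nothing but 3 survives at r6c8, so r6c8=3.
Step 28. [r9c5∈{4}] r9c5's peers cover all but 4 ⇒ r9c5=4.
Step 29. [r5c7∈{1}] nothing but 1 survives at r5c7, so r5c7=1.
Step 30. [r1c5∈{1}] nothing but 1 survives at r1c5. So r1c5=1.
Step 31. [r8c3∈{5}] r8c3 has the single candidate 5 ⇒ r8c3=5.
Step 32. [r2c2∈{5}] only 5 remains possible at r2c2. So r2c2=5.
Step 33. [r4c3∈{7}] nothing but 7 survives at r4c3. So r4c3=7.
Step 34. [r1c4∈{3}] r1c4 is down to just 3 ⇒ r1c4=3.
Step 35. [r4c7∈{5}] r4c7's peers cover all but 5, so r4c7=5.

Answer: 8 2 9 3 1 4 6 7 5 / 7 5 4 8 2 6 3 1 9 / 3 1 6 9 5 7 2 8 4 / 6 3 7 1 9 8 5 4 2 / 5 8 2 4 6 3 1 9 7 / 4 9 1 2 7 5 8 3 6 / 2 4 8 6 3 9 7 5 1 / 9 6 5 7 8 1 4 2 3 / 1 7 3 5 4 2 9 6 8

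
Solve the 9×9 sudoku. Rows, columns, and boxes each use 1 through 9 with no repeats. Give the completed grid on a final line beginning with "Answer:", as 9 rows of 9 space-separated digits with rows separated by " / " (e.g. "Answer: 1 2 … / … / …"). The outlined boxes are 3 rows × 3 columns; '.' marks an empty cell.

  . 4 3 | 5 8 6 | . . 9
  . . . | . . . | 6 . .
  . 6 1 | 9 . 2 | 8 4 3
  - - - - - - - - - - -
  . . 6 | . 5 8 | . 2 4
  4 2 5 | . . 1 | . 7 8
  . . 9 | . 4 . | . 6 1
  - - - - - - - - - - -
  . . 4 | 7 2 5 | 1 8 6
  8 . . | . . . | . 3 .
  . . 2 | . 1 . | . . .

Step 1. [r4c4∈{3}] r4c4 has the single candidate 3 ⇒ r4c4=3.
Step 2. [r8c3∈{7}] r8c3 has the single candidate 7 ⇒ r8c3=7.
Step 3. [r9c8∈{5,9}] in col 8, 9 fits only at r9c8 ⇒ r9c8=9.
Step 4. [r9c6∈{3,4}] in box 8, 3 fits only at r9c6 ⇒ r9c6=3.
Step 5. [r9c2∈{5}] only 5 remains possible at r9c2, so r9c2=5.
Step 6. [r5c4∈{6}] r5c4's peers cover all but 6, so r5c4=6.
Step 7. [r8c4∈{4}] only 4 remains possible at r8c4. So r8c4=4.
Step 8. [r2c8∈{1,5}] across col 8, 5 lands solely at r2c8. So r2c8=5.
Step 9. [r6c6∈{7}] only 7 remains possible at r6c6, so r6c6=7.
Step 10. [r6c1∈{3}] r6c1's peers cover all but 3, so r6c1=3.
Step 11. [r7c1∈{9}] only 9 remains possible at r7c1, so r7c1=9.
Step 12. [r3c5∈{7}] nothing but 7 survives at r3c5. So r3c5=7.
Step 13. [r9c9∈{7}] nothing but 7 survives at r9c9 ⇒ r9c9=7.
Step 14. [r2c9∈{2}] r2c9 is down to just 2. So r2c9=2.
Step 15. [r2c1∈{7}] only 7 remains possible at r2c1. So r2c1=7.
Step 16. [r5c5∈{9}] r5c5's peers cover all but 9, so r5c5=9.
Step 17. [r8c9∈{5}] nothing but 5 survives at r8c9 ⇒ r8c9=5.
Step 18. [r6c2∈{8}] nothing but 8 survives at r6c2 ⇒ r6c2=8.
Step 19. [r4c1∈{1}] r4c1 is down to just 1. So r4c1=1.
Step 20. [r9c4∈{8}] only 8 remains possible at r9c4, so r9c4=8.
Step 21. [r1c1∈{2}] r1c1 is down to just 2, so r1c1=2.
Step 22. [r4c2∈{7}] r4c2's peers cover all but 7, so r4c2=7.
Step 23. [r1c7∈{7}] r1c7 is down to just 7, so r1c7=7.
Step 24. [r9c1∈{6}] r9c1 has the single candidate 6. So r9c1=6.
Step 25. [r1c8∈{1}] r1c8 has the single candidate 1, so r1c8=1.
Step 26. [r7c2∈{3}] r7c2 has the single candidate 3. So r7c2=3.
Step 27. [r5c7∈{3}] r5c7's peers cover all but 3 ⇒ r5c7=3.
Step 28. [r8c7∈{2}] nothing but 2 survives at r8c7 ⇒ r8c7=2.
Step 29. [r8c6∈{9}] nothing but 9 survives at r8c6, so r8c6=9.
Step 30. [r3c1∈{5}] r3c1 is down to just 5. So r3c1=5.
Step 31. [r2c4∈{1}] r2c4 has the single candidate 1. So r2c4=1.
Step 32. [r2c3∈{8}] only 8 remains possible at r2c3, so r2c3=8.
Step 33. [r9c7∈{4}] r9c7 is down to just 4 ⇒ r9c7=4.
Step 34. [r4c7∈{9}] r4c7 has the single candidate 9. So r4c7=9.
Step 35. [r2c6∈{4}] nothing but 4 survives at r2c6 ⇒ r2c6=4.
Step 36. [r8c5∈{6}] r8c5 is down to just 6. So r8c5=6.
Step 37. [r6c7∈{5}] nothing but 5 survives at r6c7, so r6c7=5.
Step 38. [r2c2∈{9}] nothing but 9 survives at r2c2. So r2c2=9.
Step 39. [r8c2∈{1}] nothing but 1 survives at r8c2 ⇒ r8c2=1.
Step 40. [r2c5∈{3}] r2c5 has the single candidate 3. So r2c5=3.
Step 41. [r6c4∈{2}] r6c4's peers cover all but 2, so r6c4=2.

Answer: 2 4 3 5 8 6 7 1 9 / 7 9 8 1 3 4 6 5 2 / 5 6 1 9 7 2 8 4 3 / 1 7 6 3 5 8 9 2 4 / 4 2 5 6 9 1 3 7 8 / 3 8 9 2 4 7 5 6 1 / 9 3 4 7 2 5 1 8 6 / 8 1 7 4 6 9 2 3 5 / 6 5 2 8 1 3 4 9 7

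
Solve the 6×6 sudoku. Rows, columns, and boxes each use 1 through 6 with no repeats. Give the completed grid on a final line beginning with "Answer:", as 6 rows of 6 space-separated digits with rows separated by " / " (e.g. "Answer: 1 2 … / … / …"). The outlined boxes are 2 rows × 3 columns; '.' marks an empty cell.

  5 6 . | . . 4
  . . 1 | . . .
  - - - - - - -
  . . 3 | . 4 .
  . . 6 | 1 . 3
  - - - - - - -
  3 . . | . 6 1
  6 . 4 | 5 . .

Step 1. [r6c6∈{2}] only 2 remains possible at r6c6, so r6c6=2.
Step 2. [r1c3∈{2}] r1c3 is down to just 2. So r1c3=2.
Step 3. [r2c2∈{3,4}] in col 2, 3 fits only at r2c2, so r2c2=3.
Step 4. [r5c2∈{2,5}] r5c2 is the only open cell in row 5 admitting 2, so r5c2=2.
Step 5. [r3c1∈{1,2}] r3c1 is the only open cell in col 1 admitting 1. So r3c1=1.
Step 6. [r3c4∈{2,6}] 2 has one home in row 3: r3c4. So r3c4=2.
Step 7. [r4c5∈{5}] only 5 remains possible at r4c5. So r4c5=5.
Step 8. [r4c2∈{4}] r4c2's peers cover all but 4. So r4c2=4.
Step 9. [r1c4∈{3}] r1c4 is down to just 3, so r1c4=3.
Step 10. [r2c4∈{6}] r2c4 is down to just 6, so r2c4=6.
Step 11. [r5c3∈{5}] nothing but 5 survives at r5c3, so r5c3=5.
Step 12. [r2c5∈{2}] r2c5 is down to just 2. So r2c5=2.
Step 13. [r3c6∈{6}] only 6 remains possible at r3c6, so r3c6=6.
Step 14. [r4c1∈{2}] r4c1 is down to just 2 ⇒ r4c1=2.
Step 15. [r5c4∈{4}] nothing but 4 survives at r5c4. So r5c4=4.
Step 16. [r3c2∈{5}] r3c2 has the single candidate 5, so r3c2=5.
Step 17. [r1c5∈{1}] r1c5 is down to just 1. So r1c5=1.
Step 18. [r6c5∈{3}] only 3 remains possible at r6c5, so r6c5=3.
Step 19. [r2c6∈{5}] nothing but 5 survives at r2c6. So r2c6=5.
Step 20. [r2c1∈{4}] r2c1 has the single candidate 4, so r2c1=4.
Step 21. [r6c2∈{1}] r6c2's peers cover all but 1, so r6c2=1.

Answer: 5 6 2 3 1 4 / 4 3 1 6 2 5 / 1 5 3 2 4 6 / 2 4 6 1 5 3 / 3 2 5 4 6 1 / 6 1 4 5 3 2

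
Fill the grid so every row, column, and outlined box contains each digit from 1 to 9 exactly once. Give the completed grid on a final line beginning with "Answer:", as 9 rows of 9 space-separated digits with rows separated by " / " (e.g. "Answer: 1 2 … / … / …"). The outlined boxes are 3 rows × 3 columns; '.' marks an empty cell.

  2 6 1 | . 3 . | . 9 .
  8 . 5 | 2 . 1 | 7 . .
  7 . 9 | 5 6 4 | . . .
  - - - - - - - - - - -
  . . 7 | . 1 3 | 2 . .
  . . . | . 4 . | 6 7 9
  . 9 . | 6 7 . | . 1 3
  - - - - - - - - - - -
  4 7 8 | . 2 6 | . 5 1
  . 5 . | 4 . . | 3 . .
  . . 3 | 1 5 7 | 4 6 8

Step 1. [r5c4∈{8}] r5c4 has the single candidate 8, so r5c4=8.
Step 2. [r8c6∈{8,9}] 9 has one home in col 6: r8c6 ⇒ r8c6=9.
Step 3. [r2c2∈{3,4}] across box 1, 4 lands solely at r2c2, so r2c2=4.
Step 4. [r6c1∈{5}] r6c1's peers cover all but 5. So r6c1=5.
Step 5. [r5c3∈{2}] r5c3 has the single candidate 2, so r5c3=2.
Step 6. [r6c7∈{8}] nothing but 8 survives at r6c7. So r6c7=8.
Step 7. [r8c1∈{1,6}] in row 8, 1 fits only at r8c1, so r8c1=1.
Step 8. [r4c9∈{4,5}] row 4 places 5 nowhere but r4c9 ⇒ r4c9=5.
Step 9. [r3c2∈{3}] nothing but 3 survives at r3c2 ⇒ r3c2=3.
Step 10. [r8c8∈{2}] r8c8 is down to just 2. So r8c8=2.
Step 11. [r9c2∈{2}] r9c2 is down to just 2 ⇒ r9c2=2.
Step 12. [r1c6∈{8}] r1c6 has the single candidate 8, so r1c6=8.
Step 13. [r5c2∈{1}] r5c2 is down to just 1, so r5c2=1.
Step 14. [r3c7∈{1}] r3c7's peers cover all but 1, so r3c7=1.
Step 15. [r8c5∈{8}] r8c5 is down to just 8. So r8c5=8.
Step 16. [r9c1∈{9}] r9c1's peers cover all but 9. So r9c1=9.
Step 17. [r2c8∈{3}] r2c8's peers cover all but 3, so r2c8=3.
Step 18. [r1c4∈{7}] nothing but 7 survives at r1c4 ⇒ r1c4=7.
Step 19. [r8c3∈{6}] r8c3 is down to just 6. So r8c3=6.
Step 20. [r2c9∈{6}] r2c9 has the single candidate 6, so r2c9=6.
Step 21. [r7c4∈{3}] r7c4's peers cover all but 3 ⇒ r7c4=3.
Step 22. [r4c4∈{9}] r4c4's peers cover all but 9. So r4c4=9.
Step 23. [r8c9∈{7}] only 7 remains possible at r8c9, so r8c9=7.
Step 24. [r6c3∈{4}] r6c3 has the single candidate 4 ⇒ r6c3=4.
Step 25. [r7c7∈{9}] only 9 remains possible at r7c7. So r7c7=9.
Step 26. [r5c6∈{5}] nothing but 5 survives at r5c6 ⇒ r5c6=5.
Step 27. [r6c6∈{2}] only 2 remains possible at r6c6 ⇒ r6c6=2.
Step 28. [r4c8∈{4}] nothing but 4 survives at r4c8, so r4c8=4.
Step 29. [r4c2∈{8}] nothing but 8 survives at r4c2, so r4c2=8.
Step 30. [r3c8∈{8}] r3c8's peers cover all but 8, so r3c8=8.
Step 31. [r1c9∈{4}] r1c9 has the single candidate 4 ⇒ r1c9=4.
Step 32. [r3c9∈{2}] r3c9's peers cover all but 2. So r3c9=2.
Step 33. [r4c1∈{6}] r4c1 has the single candidate 6, so r4c1=6.
Step 34. [r1c7∈{5}] only 5 remains possible at r1c7. So r1c7=5.
Step 35. [r5c1∈{3}] r5c1 is down to just 3, so r5c1=3.
Step 36. [r2c5∈{9}] r2c5's peers cover all but 9 ⇒ r2c5=9.

Answer: 2 6 1 7 3 8 5 9 4 / 8 4 5 2 9 1 7 3 6 / 7 3 9 5 6 4 1 8 2 / 6 8 7 9 1 3 2 4 5 / 3 1 2 8 4 5 6 7 9 / 5 9 4 6 7 2 8 1 3 / 4 7 8 3 2 6 9 5 1 / 1 5 6 4 8 9 3 2 7 / 9 2 3 1 5 7 4 6 8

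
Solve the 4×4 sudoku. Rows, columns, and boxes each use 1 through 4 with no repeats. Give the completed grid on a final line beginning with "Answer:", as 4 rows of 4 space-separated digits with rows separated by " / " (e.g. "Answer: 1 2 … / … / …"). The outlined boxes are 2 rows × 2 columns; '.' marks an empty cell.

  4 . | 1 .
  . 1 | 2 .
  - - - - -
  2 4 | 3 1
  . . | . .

Step 1. [r2c1∈{3}] r2c1 is down to just 3, so r2c1=3.
Step 2. [r2c4∈{4}] nothing but 4 survives at r2c4 ⇒ r2c4=4.
Step 3. [r4c1∈{1}] r4c1 is down to just 1. So r4c1=1.
Step 4. [r1c2∈{2}] nothing but 2 survives at r1c2 ⇒ r1c2=2.
Step 5. [r4c2∈{3}] r4c2 is down to just 3. So r4c2=3.
Step 6. [r4c3∈{4}] r4c3 has the single candidate 4 ⇒ r4c3=4.
Step 7. [r1c4∈{3}] only 3 remains possible at r1c4. So r1c4=3.
Step 8. [r4c4∈{2}] r4c4 has the single candidate 2, so r4c4=2.

Answer: 4 2 1 3 / 3 1 2 4 / 2 4 3 1 / 1 3 4 2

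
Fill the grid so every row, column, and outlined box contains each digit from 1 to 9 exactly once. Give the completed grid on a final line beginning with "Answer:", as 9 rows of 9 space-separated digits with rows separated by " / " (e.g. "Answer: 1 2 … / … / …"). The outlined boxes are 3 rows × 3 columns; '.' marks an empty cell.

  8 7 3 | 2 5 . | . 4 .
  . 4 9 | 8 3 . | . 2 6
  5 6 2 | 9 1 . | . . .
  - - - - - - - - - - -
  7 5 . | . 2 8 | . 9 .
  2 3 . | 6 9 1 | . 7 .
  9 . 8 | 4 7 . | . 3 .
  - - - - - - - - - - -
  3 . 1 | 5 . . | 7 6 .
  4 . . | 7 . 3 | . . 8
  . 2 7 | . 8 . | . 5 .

Step 1. [r8c7∈{1,2,9}] in row 8, 2 fits only at r8c7. So r8c7=2.
Step 2. [r6c7∈{1,5,6}] r6c7 is the only open cell in row 6 admitting 6. So r6c7=6.
Step 3. [r7c5∈{4}] r7c5 has the single candidate 4, so r7c5=4.
Step 4. [r7c9∈{9}] only 9 remains possible at r7c9. So r7c9=9.
Step 5. [r1c9∈{1}] r1c9 is down to just 1 ⇒ r1c9=1.
Step 6. [r4c9∈{4}] nothing but 4 survives at r4c9, so r4c9=4.
Step 7. [r5c9∈{5}] nothing but 5 survives at r5c9, so r5c9=5.
Step 8. [r9c1∈{6}] r9c1 has the single candidate 6, so r9c1=6.
Step 9. [r3c9∈{3,7}] 7 has one home in col 9: r3c9. So r3c9=7.
Step 10. [r9c7∈{1,3,4}] in row 9, 4 fits only at r9c7. So r9c7=4.
Step 11. [r3c8∈{8}] r3c8 has the single candidate 8 ⇒ r3c8=8.
Step 12. [r6c9∈{2}] nothing but 2 survives at r6c9, so r6c9=2.
Step 13. [r7c2∈{8}] nothing but 8 survives at r7c2. So r7c2=8.
Step 14. [r2c1∈{1}] nothing but 1 survives at r2c1. So r2c1=1.
Step 15. [r6c2∈{1}] r6c2 has the single candidate 1, so r6c2=1.
Step 16. [r8c2∈{9}] r8c2 has the single candidate 9, so r8c2=9.
Step 17. [r3c7∈{3}] r3c7 has the single candidate 3. So r3c7=3.
Step 18. [r2c6∈{7}] r2c6 is down to just 7. So r2c6=7.
Step 19. [r9c6∈{9}] nothing but 9 survives at r9c6, so r9c6=9.
Step 20. [r8c8∈{1}] r8c8 is down to just 1. So r8c8=1.
Step 21. [r7c6∈{2}] only 2 remains possible at r7c6 ⇒ r7c6=2.
Step 22. [r9c4∈{1}] only 1 remains possible at r9c4. So r9c4=1.
Step 23. [r3c6∈{4}] r3c6 has the single candidate 4. So r3c6=4.
Step 24. [r8c5∈{6}] only 6 remains possible at r8c5 ⇒ r8c5=6.
Step 25. [r1c7∈{9}] r1c7's peers cover all but 9. So r1c7=9.
Step 26. [r2c7∈{5}] r2c7's peers cover all but 5 ⇒ r2c7=5.
Step 27. [r5c3∈{4}] r5c3 is down to just 4. So r5c3=4.
Step 28. [r4c4∈{3}] r4c4 is down to just 3. So r4c4=3.
Step 29. [r5c7∈{8}] nothing but 8 survives at r5c7. So r5c7=8.
Step 30. [r4c7∈{1}] r4c7 has the single candidate 1. So r4c7=1.
Step 31. [r4c3∈{6}] r4c3 has the single candidate 6 ⇒ r4c3=6.
Step 32. [r6c6∈{5}] only 5 remains possible at r6c6 ⇒ r6c6=5.
Step 33. [r9c9∈{3}] only 3 remains possible at r9c9, so r9c9=3.
Step 34. [r8c3∈{5}] r8c3 has the single candidate 5, so r8c3=5.
Step 35. [r1c6∈{6}] r1c6's peers cover all but 6. So r1c6=6.

Answer: 8 7 3 2 5 6 9 4 1 / 1 4 9 8 3 7 5 2 6 / 5 6 2 9 1 4 3 8 7 / 7 5 6 3 2 8 1 9 4 / 2 3 4 6 9 1 8 7 5 / 9 1 8 4 7 5 6 3 2 / 3 8 1 5 4 2 7 6 9 / 4 9 5 7 6 3 2 1 8 / 6 2 7 1 8 9 4 5 3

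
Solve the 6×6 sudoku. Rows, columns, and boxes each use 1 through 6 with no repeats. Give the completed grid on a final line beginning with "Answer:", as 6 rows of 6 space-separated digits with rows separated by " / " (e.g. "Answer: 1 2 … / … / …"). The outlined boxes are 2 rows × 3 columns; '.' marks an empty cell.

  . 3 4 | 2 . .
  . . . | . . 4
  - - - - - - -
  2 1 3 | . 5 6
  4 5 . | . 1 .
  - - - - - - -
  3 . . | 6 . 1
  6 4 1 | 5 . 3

Step 1. [r2c2∈{2,6}] across col 2, 6 lands solely at r2c2, so r2c2=6.
Step 2. [r5c3∈{2,5}] r5c3 is the only open cell in row 5 admitting 5, so r5c3=5.
Step 3. [r2c4∈{1,3}] in col 4, 1 fits only at r2c4. So r2c4=1.
Step 4. [r5c5∈{2,4}] 4 has one home in row 5: r5c5. So r5c5=4.
Step 5. [r2c1∈{5}] only 5 remains possible at r2c1. So r2c1=5.
Step 6. [r2c5∈{3}] r2c5 is down to just 3 ⇒ r2c5=3.
Step 7. [r6c5∈{2}] r6c5 has the single candidate 2, so r6c5=2.
Step 8. [r1c5∈{6}] r1c5 has the single candidate 6 ⇒ r1c5=6.
Step 9. [r2c3∈{2}] r2c3's peers cover all but 2, so r2c3=2.
Step 10. [r4c6∈{2}] r4c6's peers cover all but 2 ⇒ r4c6=2.
Step 11. [r1c1∈{1}] r1c1 is down to just 1 ⇒ r1c1=1.
Step 12. [r3c4∈{4}] only 4 remains possible at r3c4, so r3c4=4.
Step 13. [r5c2∈{2}] r5c2 has the single candidate 2 ⇒ r5c2=2.
Step 14. [r4c3∈{6}] nothing but 6 survives at r4c3. So r4c3=6.
Step 15. [r1c6∈{5}] r1c6 is down to just 5, so r1c6=5.
Step 16. [r4c4∈{3}] only 3 remains possible at r4c4 ⇒ r4c4=3.

Answer: 1 3 4 2 6 5 / 5 6 2 1 3 4 / 2 1 3 4 5 6 / 4 5 6 3 1 2 / 3 2 5 6 4 1 / 6 4 1 5 2 3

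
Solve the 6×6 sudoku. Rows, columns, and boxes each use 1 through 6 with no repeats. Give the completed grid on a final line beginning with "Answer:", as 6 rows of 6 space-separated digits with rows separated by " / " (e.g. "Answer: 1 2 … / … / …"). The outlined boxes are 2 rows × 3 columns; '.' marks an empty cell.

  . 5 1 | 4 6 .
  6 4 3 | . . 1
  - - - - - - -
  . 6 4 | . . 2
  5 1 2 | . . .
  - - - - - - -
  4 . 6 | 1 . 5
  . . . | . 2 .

Step 1. [r5c5∈{3}] r5c5's peers cover all but 3, so r5c5=3.
Step 2. [r3c1∈{3}] nothing but 3 survives at r3c1 ⇒ r3c1=3.
Step 3. [r4c4∈{3,6}] r4c4 is the only open cell in col 4 admitting 3, so r4c4=3.
Step 4. [r4c6∈{4,6}] 6 has one home in row 4: r4c6 ⇒ r4c6=6.
Step 5. [r3c4∈{5}] only 5 remains possible at r3c4, so r3c4=5.
Step 6. [r1c6∈{3}] r1c6 is down to just 3, so r1c6=3.
Step 7. [r6c3∈{5}] only 5 remains possible at r6c3, so r6c3=5.
Step 8. [r2c5∈{5}] r2c5's peers cover all but 5, so r2c5=5.
Step 9. [r6c1∈{1}] r6c1 has the single candidate 1, so r6c1=1.
Step 10. [r6c6∈{4}] r6c6's peers cover all but 4, so r6c6=4.
Step 11. [r3c5∈{1}] r3c5 has the single candidate 1. So r3c5=1.
Step 12. [r6c2∈{3}] only 3 remains possible at r6c2 ⇒ r6c2=3.
Step 13. [r5c2∈{2}] only 2 remains possible at r5c2 ⇒ r5c2=2.
Step 14. [r4c5∈{4}] r4c5 is down to just 4 ⇒ r4c5=4.
Step 15. [r1c1∈{2}] r1c1's peers cover all but 2 ⇒ r1c1=2.
Step 16. [r6c4∈{6}] r6c4's peers cover all but 6. So r6c4=6.
Step 17. [r2c4∈{2}] r2c4 is down to just 2 ⇒ r2c4=2.

Answer: 2 5 1 4 6 3 / 6 4 3 2 5 1 / 3 6 4 5 1 2 / 5 1 2 3 4 6 / 4 2 6 1 3 5 / 1 3 5 6 2 4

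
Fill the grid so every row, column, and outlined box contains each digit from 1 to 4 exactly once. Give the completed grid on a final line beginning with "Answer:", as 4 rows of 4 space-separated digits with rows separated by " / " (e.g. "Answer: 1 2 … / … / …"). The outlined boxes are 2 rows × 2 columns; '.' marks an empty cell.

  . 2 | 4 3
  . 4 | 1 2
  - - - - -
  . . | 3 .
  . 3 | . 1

Step 1. [r3c1∈{1,2,4}] r3c1 is the only open cell in row 3 admitting 2, so r3c1=2.
Step 2. [r4c1∈{4}] r4c1's peers cover all but 4. So r4c1=4.
Step 3. [r4c3∈{2}] r4c3's peers cover all but 2. So r4c3=2.
Step 4. [r3c4∈{4}] r3c4 is down to just 4, so r3c4=4.
Step 5. [r1c1∈{1}] r1c1 has the single candidate 1, so r1c1=1.
Step 6. [r3c2∈{1}] only 1 remains possible at r3c2 ⇒ r3c2=1.
Step 7. [r2c1∈{3}] r2c1 is down to just 3. So r2c1=3.

Answer: 1 2 4 3 / 3 4 1 2 / 2 1 3 4 / 4 3 2 1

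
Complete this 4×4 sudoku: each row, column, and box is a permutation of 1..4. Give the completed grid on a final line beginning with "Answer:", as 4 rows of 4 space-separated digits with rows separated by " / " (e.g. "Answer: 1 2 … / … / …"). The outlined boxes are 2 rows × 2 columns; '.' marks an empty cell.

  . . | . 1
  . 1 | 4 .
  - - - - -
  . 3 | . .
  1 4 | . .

Step 1. [r3c1∈{2}] r3c1 is down to just 2, so r3c1=2.
Step 2. [r2c4∈{2,3}] r2c4 is the only open cell in row 2 admitting 2. So r2c4=2.
Step 3. [r1c3∈{3}] nothing but 3 survives at r1c3. So r1c3=3.
Step 4. [r4c4∈{3}] nothing but 3 survives at r4c4, so r4c4=3.
Step 5. [r3c3∈{1}] only 1 remains possible at r3c3 ⇒ r3c3=1.
Step 6. [r2c1∈{3}] only 3 remains possible at r2c1, so r2c1=3.
Step 7. [r4c3∈{2}] r4c3 is down to just 2. So r4c3=2.
Step 8. [r3c4∈{4}] nothing but 4 survives at r3c4, so r3c4=4.
Step 9. [r1c1∈{4}] r1c1's peers cover all but 4. So r1c1=4.
Step 10. [r1c2∈{2}] only 2 remains possible at r1c2. So r1c2=2.

Answer: 4 2 3 1 / 3 1 4 2 / 2 3 1 4 / 1 4 2 3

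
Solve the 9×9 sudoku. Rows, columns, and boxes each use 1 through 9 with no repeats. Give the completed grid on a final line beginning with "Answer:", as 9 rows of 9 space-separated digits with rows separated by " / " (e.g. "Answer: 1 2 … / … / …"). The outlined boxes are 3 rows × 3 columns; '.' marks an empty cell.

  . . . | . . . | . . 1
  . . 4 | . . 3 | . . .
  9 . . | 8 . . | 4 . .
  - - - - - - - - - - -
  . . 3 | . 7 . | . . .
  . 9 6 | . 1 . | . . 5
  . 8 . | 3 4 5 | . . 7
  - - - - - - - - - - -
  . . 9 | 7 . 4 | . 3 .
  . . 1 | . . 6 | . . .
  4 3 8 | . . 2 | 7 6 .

Step 1. [r6c3∈{2}] only 2 remains possible at r6c3 ⇒ r6c3=2.
Step 2. [r9c9∈{9}] r9c9's peers cover all but 9 ⇒ r9c9=9.
Step 3. [r9c5∈{5}] r9c5 is down to just 5. So r9c5=5.
Step 4. [r6c7∈{1,6,9}] in row 6, 6 fits only at r6c7, so r6c7=6.
Step 5. [r1c1∈{2,3,5,6,7,8}] across col 1, 3 lands solely at r1c1, so r1c1=3.
Step 6. [r2c1∈{1,2,5,6,7,8}] across col 1, 8 lands solely at r2c1. So r2c1=8.
Step 7. [r6c8∈{1,9}] in row 6, 9 fits only at r6c8. So r6c8=9.
Step 8. [r4c8∈{1,2,4,8}] col 8 places 1 nowhere but r4c8. So r4c8=1.
Step 9. [r5c4∈{2}] nothing but 2 survives at r5c4. So r5c4=2.
Step 10. [r8c4∈{9}] r8c4 has the single candidate 9, so r8c4=9.
Step 11. [r7c1∈{2,5,6}] col 1 places 6 nowhere but r7c1. So r7c1=6.
Step 12. [r8c1∈{2,5,7}] r8c1 is the only open cell in col 1 admitting 2, so r8c1=2.
Step 13. [r7c2∈{5}] r7c2 has the single candidate 5, so r7c2=5.
Step 14. [r7c5∈{8}] r7c5's peers cover all but 8 ⇒ r7c5=8.
Step 15. [r7c9∈{2}] nothing but 2 survives at r7c9 ⇒ r7c9=2.
Step 16. [r2c9∈{6}] only 6 remains possible at r2c9 ⇒ r2c9=6.
Step 17. [r4c7∈{2,8}] across row 4, 2 lands solely at r4c7 ⇒ r4c7=2.
Step 18. [r3c6∈{1,7}] across col 6, 1 lands solely at r3c6, so r3c6=1.
Step 19. [r1c6∈{7,9}] 7 has one home in col 6: r1c6. So r1c6=7.
Step 20. [r1c3∈{5}] r1c3 has the single candidate 5. So r1c3=5.
Step 21. [r3c8∈{2,5,7}] row 3 places 5 nowhere but r3c8 ⇒ r3c8=5.
Step 22. [r5c6∈{8}] nothing but 8 survives at r5c6. So r5c6=8.
Step 23. [r5c8∈{4}] only 4 remains possible at r5c8. So r5c8=4.
Step 24. [r8c8∈{8}] r8c8 has the single candidate 8, so r8c8=8.
Step 25. [r1c8∈{2}] r1c8 has the single candidate 2, so r1c8=2.
Step 26. [r1c2∈{6}] r1c2's peers cover all but 6. So r1c2=6.
Step 27. [r1c5∈{9}] nothing but 9 survives at r1c5, so r1c5=9.
Step 28. [r8c2∈{7}] nothing but 7 survives at r8c2, so r8c2=7.
Step 29. [r3c2∈{2}] only 2 remains possible at r3c2. So r3c2=2.
Step 30. [r3c3∈{7}] only 7 remains possible at r3c3 ⇒ r3c3=7.
Step 31. [r6c1∈{1}] r6c1 has the single candidate 1 ⇒ r6c1=1.
Step 32. [r8c7∈{5}] nothing but 5 survives at r8c7 ⇒ r8c7=5.
Step 33. [r5c1∈{7}] r5c1 has the single candidate 7 ⇒ r5c1=7.
Step 34. [r3c5∈{6}] only 6 remains possible at r3c5. So r3c5=6.
Step 35. [r2c4∈{5}] r2c4 is down to just 5 ⇒ r2c4=5.
Step 36. [r2c8∈{7}] r2c8 is down to just 7. So r2c8=7.
Step 37. [r2c5∈{2}] r2c5's peers cover all but 2. So r2c5=2.
Step 38. [r2c2∈{1}] only 1 remains possible at r2c2, so r2c2=1.
Step 39. [r8c5∈{3}] nothing but 3 survives at r8c5 ⇒ r8c5=3.
Step 40. [r3c9∈{3}] r3c9 has the single candidate 3 ⇒ r3c9=3.
Step 41. [r4c9∈{8}] r4c9's peers cover all but 8 ⇒ r4c9=8.
Step 42. [r9c4∈{1}] r9c4 is down to just 1, so r9c4=1.
Step 43. [r7c7∈{1}] r7c7's peers cover all but 1. So r7c7=1.
Step 44. [r4c6∈{9}] nothing but 9 survives at r4c6 ⇒ r4c6=9.
Step 45. [r5c7∈{3}] r5c7 has the single candidate 3. So r5c7=3.
Step 46. [r4c1∈{5}] r4c1 is down to just 5, so r4c1=5.
Step 47. [r1c4∈{4}] r1c4 has the single candidate 4. So r1c4=4.
Step 48. [r1c7∈{8}] r1c7 has the single candidate 8. So r1c7=8.
Step 49. [r8c9∈{4}] r8c9 has the single candidate 4, so r8c9=4.
Step 50. [r4c2∈{4}] r4c2 has the single candidate 4 ⇒ r4c2=4.
Step 51. [r2c7∈{9}] only 9 remains possible at r2c7 ⇒ r2c7=9.
Step 52. [r4c4∈{6}] nothing but 6 survives at r4c4. So r4c4=6.

Answer: 3 6 5 4 9 7 8 2 1 / 8 1 4 5 2 3 9 7 6 / 9 2 7 8 6 1 4 5 3 / 5 4 3 6 7 9 2 1 8 / 7 9 6 2 1 8 3 4 5 / 1 8 2 3 4 5 6 9 7 / 6 5 9 7 8 4 1 3 2 / 2 7 1 9 3 6 5 8 4 / 4 3 8 1 5 2 7 6 9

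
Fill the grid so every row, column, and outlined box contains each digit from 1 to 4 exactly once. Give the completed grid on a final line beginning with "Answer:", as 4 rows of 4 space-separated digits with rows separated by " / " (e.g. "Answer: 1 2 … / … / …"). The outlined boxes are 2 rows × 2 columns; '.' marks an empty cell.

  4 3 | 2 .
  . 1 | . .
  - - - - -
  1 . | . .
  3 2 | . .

Step 1. [r3c2∈{4}] r3c2 is down to just 4 ⇒ r3c2=4.
Step 2. [r4c3∈{1,4}] col 3 places 1 nowhere but r4c3. So r4c3=1.
Step 3. [r2c3∈{3,4}] col 3 places 4 nowhere but r2c3 ⇒ r2c3=4.
Step 4. [r2c4∈{3}] r2c4 is down to just 3, so r2c4=3.
Step 5. [r4c4∈{4}] r4c4's peers cover all but 4, so r4c4=4.
Step 6. [r3c3∈{3}] only 3 remains possible at r3c3. So r3c3=3.
Step 7. [r3c4∈{2}] only 2 remains possible at r3c4, so r3c4=2.
Step 8. [r2c1∈{2}] nothing but 2 survives at r2c1. So r2c1=2.
Step 9. [r1c4∈{1}] only 1 remains possible at r1c4. So r1c4=1.

Answer: 4 3 2 1 / 2 1 4 3 / 1 4 3 2 / 3 2 1 4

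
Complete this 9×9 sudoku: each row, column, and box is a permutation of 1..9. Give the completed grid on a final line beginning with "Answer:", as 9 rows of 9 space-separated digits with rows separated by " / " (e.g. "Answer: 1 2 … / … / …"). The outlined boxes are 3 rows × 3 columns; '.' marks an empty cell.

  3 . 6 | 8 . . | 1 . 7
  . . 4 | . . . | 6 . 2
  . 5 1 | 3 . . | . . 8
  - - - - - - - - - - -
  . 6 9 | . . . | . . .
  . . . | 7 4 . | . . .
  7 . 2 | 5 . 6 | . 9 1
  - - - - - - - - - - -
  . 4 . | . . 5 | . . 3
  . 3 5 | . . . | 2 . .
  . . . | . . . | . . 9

Step 1. [r5c6∈{1,2,3,8,9}] r5c6 is the only open cell in row 5 admitting 9 ⇒ r5c6=9.
Step 2. [r6c2∈{8}] r6c2's peers cover all but 8. So r6c2=8.
Step 3. [r3c5∈{2,6,7,9}] in row 3, 6 fits only at r3c5. So r3c5=6.
Step 4. [r6c7∈{3,4}] 4 has one home in row 6: r6c7. So r6c7=4.
Step 5. [r3c6∈{2,4,7}] row 3 places 7 nowhere but r3c6. So r3c6=7.
Step 6. [r4c9∈{5}] r4c9's peers cover all but 5, so r4c9=5.
Step 7. [r8c9∈{4,6}] 4 has one home in col 9: r8c9. So r8c9=4.
Step 8. [r2c6∈{1}] nothing but 1 survives at r2c6. So r2c6=1.
Step 9. [r8c6∈{8}] only 8 remains possible at r8c6. So r8c6=8.
Step 10. [r2c4∈{9}] nothing but 9 survives at r2c4 ⇒ r2c4=9.
Step 11. [r4c5∈{1,2,3,8}] r4c5 is the only open cell in col 5 admitting 8, so r4c5=8.
Step 12. [r4c4∈{1,2}] across box 5, 1 lands solely at r4c4, so r4c4=1.
Step 13. [r3c1∈{2,9}] 2 has one home in row 3: r3c1, so r3c1=2.
Step 14. [r9c2∈{1,2,7}] r9c2 is the only open cell in col 2 admitting 2, so r9c2=2.
Step 15. [r5c8∈{2,3,6,8}] row 5 places 2 nowhere but r5c8, so r5c8=2.
Step 16. [r8c4∈{6}] r8c4's peers cover all but 6, so r8c4=6.
Step 17. [r1c6∈{2,4}] r1c6 is the only open cell in box 2 admitting 4. So r1c6=4.
Step 18. [r5c7∈{3,8}] in row 5, 8 fits only at r5c7. So r5c7=8.
Step 19. [r7c7∈{7}] only 7 remains possible at r7c7, so r7c7=7.
Step 20. [r7c3∈{8}] r7c3 has the single candidate 8. So r7c3=8.
Step 21. [r8c8∈{1}] r8c8 is down to just 1. So r8c8=1.
Step 22. [r1c8∈{5}] nothing but 5 survives at r1c8 ⇒ r1c8=5.
Step 23. [r7c8∈{6}] r7c8's peers cover all but 6, so r7c8=6.
Step 24. [r8c5∈{7,9}] across row 8, 7 lands solely at r8c5. So r8c5=7.
Step 25. [r7c5∈{1,2,9}] in col 5, 9 fits only at r7c5. So r7c5=9.
Step 26. [r9c5∈{1,3}] 1 has one home in col 5: r9c5 ⇒ r9c5=1.
Step 27. [r4c7∈{3}] r4c7 has the single candidate 3 ⇒ r4c7=3.
Step 28. [r5c2∈{1}] r5c2's peers cover all but 1 ⇒ r5c2=1.
Step 29. [r9c8∈{8}] r9c8's peers cover all but 8 ⇒ r9c8=8.
Step 30. [r9c4∈{4}] only 4 remains possible at r9c4 ⇒ r9c4=4.
Step 31. [r3c7∈{9}] only 9 remains possible at r3c7 ⇒ r3c7=9.
Step 32. [r2c1∈{8}] r2c1's peers cover all but 8. So r2c1=8.
Step 33. [r3c8∈{4}] nothing but 4 survives at r3c8, so r3c8=4.
Step 34. [r9c3∈{7}] r9c3's peers cover all but 7 ⇒ r9c3=7.
Step 35. [r5c1∈{5}] nothing but 5 survives at r5c1 ⇒ r5c1=5.
Step 36. [r7c1∈{1}] r7c1 has the single candidate 1, so r7c1=1.
Step 37. [r6c5∈{3}] r6c5 has the single candidate 3. So r6c5=3.
Step 38. [r7c4∈{2}] r7c4 has the single candidate 2, so r7c4=2.
Step 39. [r9c1∈{6}] r9c1 is down to just 6 ⇒ r9c1=6.
Step 40. [r4c8∈{7}] r4c8 is down to just 7, so r4c8=7.
Step 41. [r4c1∈{4}] nothing but 4 survives at r4c1, so r4c1=4.
Step 42. [r2c8∈{3}] nothing but 3 survives at r2c8. So r2c8=3.
Step 43. [r8c1∈{9}] r8c1's peers cover all but 9. So r8c1=9.
Step 44. [r9c6∈{3}] only 3 remains possible at r9c6. So r9c6=3.
Step 45. [r2c5∈{5}] only 5 remains possible at r2c5 ⇒ r2c5=5.
Step 46. [r5c9∈{6}] r5c9 has the single candidate 6. So r5c9=6.
Step 47. [r1c5∈{2}] only 2 remains possible at r1c5 ⇒ r1c5=2.
Step 48. [r4c6∈{2}] r4c6's peers cover all but 2, so r4c6=2.
Step 49. [r1c2∈{9}] nothing but 9 survives at r1c2, so r1c2=9.
Step 50. [r5c3∈{3}] r5c3 has the single candidate 3, so r5c3=3.
Step 51. [r2c2∈{7}] only 7 remains possible at r2c2. So r2c2=7.
Step 52. [r9c7∈{5}] only 5 remains possible at r9c7 ⇒ r9c7=5.

Answer: 3 9 6 8 2 4 1 5 7 / 8 7 4 9 5 1 6 3 2 / 2 5 1 3 6 7 9 4 8 / 4 6 9 1 8 2 3 7 5 / 5 1 3 7 4 9 8 2 6 / 7 8 2 5 3 6 4 9 1 / 1 4 8 2 9 5 7 6 3 / 9 3 5 6 7 8 2 1 4 / 6 2 7 4 1 3 5 8 9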